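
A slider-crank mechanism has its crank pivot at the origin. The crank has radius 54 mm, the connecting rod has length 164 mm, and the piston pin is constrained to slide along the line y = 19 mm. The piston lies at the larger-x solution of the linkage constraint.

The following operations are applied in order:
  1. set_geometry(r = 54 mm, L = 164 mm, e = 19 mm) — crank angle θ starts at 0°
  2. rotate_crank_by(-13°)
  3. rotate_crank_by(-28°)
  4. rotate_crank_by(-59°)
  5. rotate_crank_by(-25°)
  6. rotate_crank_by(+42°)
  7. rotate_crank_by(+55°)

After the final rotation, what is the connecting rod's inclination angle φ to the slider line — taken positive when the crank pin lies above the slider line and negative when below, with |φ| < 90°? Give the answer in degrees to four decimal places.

-15.6902

set_geometry: r = 54 mm, L = 164 mm, e = 19 mm; θ ← 0°
rotate_crank_by(-13°): θ ← 0° -13° = -13°
rotate_crank_by(-28°): θ ← -13° -28° = -41°
rotate_crank_by(-59°): θ ← -41° -59° = -100°
rotate_crank_by(-25°): θ ← -100° -25° = -125°
rotate_crank_by(+42°): θ ← -125° +42° = -83°
rotate_crank_by(+55°): θ ← -83° +55° = -28°
crank pin P = (r cos θ, r sin θ) = (47.679170, -25.351464)
h = r sin θ − e = -25.351464 − 19 = -44.351464
sin φ = h / L = -44.351464 / 164 = -0.27043576
φ = arcsin(-0.27043576) = -15.690199°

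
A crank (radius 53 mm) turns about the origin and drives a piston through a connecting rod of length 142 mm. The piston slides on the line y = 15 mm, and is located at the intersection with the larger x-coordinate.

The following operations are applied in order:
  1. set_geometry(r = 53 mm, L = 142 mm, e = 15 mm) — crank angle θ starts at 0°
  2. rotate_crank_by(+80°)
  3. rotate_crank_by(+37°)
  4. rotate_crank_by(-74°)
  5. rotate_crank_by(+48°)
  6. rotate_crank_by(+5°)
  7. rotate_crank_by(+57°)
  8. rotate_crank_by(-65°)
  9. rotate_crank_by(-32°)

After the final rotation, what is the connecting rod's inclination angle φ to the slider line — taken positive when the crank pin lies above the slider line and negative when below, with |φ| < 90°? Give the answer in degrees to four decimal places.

11.7590

set_geometry: r = 53 mm, L = 142 mm, e = 15 mm; θ ← 0°
rotate_crank_by(+80°): θ ← 0° +80° = 80°
rotate_crank_by(+37°): θ ← 80° +37° = 117°
rotate_crank_by(-74°): θ ← 117° -74° = 43°
rotate_crank_by(+48°): θ ← 43° +48° = 91°
rotate_crank_by(+5°): θ ← 91° +5° = 96°
rotate_crank_by(+57°): θ ← 96° +57° = 153°
rotate_crank_by(-65°): θ ← 153° -65° = 88°
rotate_crank_by(-32°): θ ← 88° -32° = 56°
crank pin P = (r cos θ, r sin θ) = (29.637224, 43.938991)
h = r sin θ − e = 43.938991 − 15 = 28.938991
sin φ = h / L = 28.938991 / 142 = 0.20379571
φ = arcsin(0.20379571) = 11.759010°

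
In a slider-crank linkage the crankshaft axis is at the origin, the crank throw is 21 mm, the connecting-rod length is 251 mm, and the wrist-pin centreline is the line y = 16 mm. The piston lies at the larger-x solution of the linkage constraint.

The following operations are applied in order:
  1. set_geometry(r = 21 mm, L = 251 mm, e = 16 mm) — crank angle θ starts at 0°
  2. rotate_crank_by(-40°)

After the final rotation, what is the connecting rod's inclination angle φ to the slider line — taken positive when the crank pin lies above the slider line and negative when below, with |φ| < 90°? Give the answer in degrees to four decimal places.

-6.7492

set_geometry: r = 21 mm, L = 251 mm, e = 16 mm; θ ← 0°
rotate_crank_by(-40°): θ ← 0° -40° = -40°
crank pin P = (r cos θ, r sin θ) = (16.086933, -13.498540)
h = r sin θ − e = -13.498540 − 16 = -29.498540
sin φ = h / L = -29.498540 / 251 = -0.11752406
φ = arcsin(-0.11752406) = -6.749231°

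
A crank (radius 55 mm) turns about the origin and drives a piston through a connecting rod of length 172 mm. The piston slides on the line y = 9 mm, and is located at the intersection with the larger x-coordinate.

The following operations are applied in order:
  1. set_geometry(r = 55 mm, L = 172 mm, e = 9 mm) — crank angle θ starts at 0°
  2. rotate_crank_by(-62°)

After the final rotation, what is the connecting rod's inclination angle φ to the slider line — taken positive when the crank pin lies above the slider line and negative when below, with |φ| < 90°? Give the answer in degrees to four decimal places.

-19.5521

set_geometry: r = 55 mm, L = 172 mm, e = 9 mm; θ ← 0°
rotate_crank_by(-62°): θ ← 0° -62° = -62°
crank pin P = (r cos θ, r sin θ) = (25.820936, -48.562118)
h = r sin θ − e = -48.562118 − 9 = -57.562118
sin φ = h / L = -57.562118 / 172 = -0.33466347
φ = arcsin(-0.33466347) = -19.552075°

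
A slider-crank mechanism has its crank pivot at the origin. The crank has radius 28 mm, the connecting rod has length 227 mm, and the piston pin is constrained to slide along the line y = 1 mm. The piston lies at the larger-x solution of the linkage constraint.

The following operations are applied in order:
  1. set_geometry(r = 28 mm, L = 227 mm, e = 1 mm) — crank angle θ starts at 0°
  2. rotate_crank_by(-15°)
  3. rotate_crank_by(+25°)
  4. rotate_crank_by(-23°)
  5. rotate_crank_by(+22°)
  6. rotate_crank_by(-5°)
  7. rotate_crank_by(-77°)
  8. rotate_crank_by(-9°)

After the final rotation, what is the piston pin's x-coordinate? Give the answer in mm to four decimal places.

set_geometry: r = 28 mm, L = 227 mm, e = 1 mm; θ ← 0°
rotate_crank_by(-15°): θ ← 0° -15° = -15°
rotate_crank_by(+25°): θ ← -15° +25° = 10°
rotate_crank_by(-23°): θ ← 10° -23° = -13°
rotate_crank_by(+22°): θ ← -13° +22° = 9°
rotate_crank_by(-5°): θ ← 9° -5° = 4°
rotate_crank_by(-77°): θ ← 4° -77° = -73°
rotate_crank_by(-9°): θ ← -73° -9° = -82°
crank pin P = (r cos θ, r sin θ) = (3.896847, -27.727506)
h = r sin θ − e = -27.727506 − 1 = -28.727506
x = r cos θ + √(L² − h²) = 3.896847 + √(51529.0 − 825.2696) = 3.896847 + 225.174888 = 229.071735

229.0717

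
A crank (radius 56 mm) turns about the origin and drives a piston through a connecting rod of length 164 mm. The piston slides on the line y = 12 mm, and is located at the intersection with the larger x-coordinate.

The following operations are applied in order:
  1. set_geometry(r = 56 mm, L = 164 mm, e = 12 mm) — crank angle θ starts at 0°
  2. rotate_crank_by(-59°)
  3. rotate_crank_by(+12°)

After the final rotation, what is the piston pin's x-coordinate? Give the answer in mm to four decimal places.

193.4069

set_geometry: r = 56 mm, L = 164 mm, e = 12 mm; θ ← 0°
rotate_crank_by(-59°): θ ← 0° -59° = -59°
rotate_crank_by(+12°): θ ← -59° +12° = -47°
crank pin P = (r cos θ, r sin θ) = (38.191908, -40.955807)
h = r sin θ − e = -40.955807 − 12 = -52.955807
x = r cos θ + √(L² − h²) = 38.191908 + √(26896.0 − 2804.3175) = 38.191908 + 155.214956 = 193.406864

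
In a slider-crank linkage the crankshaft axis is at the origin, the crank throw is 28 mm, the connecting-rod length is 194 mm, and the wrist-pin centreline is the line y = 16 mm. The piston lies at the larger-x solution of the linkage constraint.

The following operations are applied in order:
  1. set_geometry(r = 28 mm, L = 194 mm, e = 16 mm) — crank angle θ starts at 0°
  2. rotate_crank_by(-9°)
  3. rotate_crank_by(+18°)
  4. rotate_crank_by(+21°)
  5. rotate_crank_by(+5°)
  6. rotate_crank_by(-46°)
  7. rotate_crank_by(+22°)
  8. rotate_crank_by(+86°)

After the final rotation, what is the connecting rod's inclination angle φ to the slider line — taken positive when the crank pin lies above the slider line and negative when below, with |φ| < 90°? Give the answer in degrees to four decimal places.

3.4846

set_geometry: r = 28 mm, L = 194 mm, e = 16 mm; θ ← 0°
rotate_crank_by(-9°): θ ← 0° -9° = -9°
rotate_crank_by(+18°): θ ← -9° +18° = 9°
rotate_crank_by(+21°): θ ← 9° +21° = 30°
rotate_crank_by(+5°): θ ← 30° +5° = 35°
rotate_crank_by(-46°): θ ← 35° -46° = -11°
rotate_crank_by(+22°): θ ← -11° +22° = 11°
rotate_crank_by(+86°): θ ← 11° +86° = 97°
crank pin P = (r cos θ, r sin θ) = (-3.412342, 27.791292)
h = r sin θ − e = 27.791292 − 16 = 11.791292
sin φ = h / L = 11.791292 / 194 = 0.06077986
φ = arcsin(0.06077986) = 3.484577°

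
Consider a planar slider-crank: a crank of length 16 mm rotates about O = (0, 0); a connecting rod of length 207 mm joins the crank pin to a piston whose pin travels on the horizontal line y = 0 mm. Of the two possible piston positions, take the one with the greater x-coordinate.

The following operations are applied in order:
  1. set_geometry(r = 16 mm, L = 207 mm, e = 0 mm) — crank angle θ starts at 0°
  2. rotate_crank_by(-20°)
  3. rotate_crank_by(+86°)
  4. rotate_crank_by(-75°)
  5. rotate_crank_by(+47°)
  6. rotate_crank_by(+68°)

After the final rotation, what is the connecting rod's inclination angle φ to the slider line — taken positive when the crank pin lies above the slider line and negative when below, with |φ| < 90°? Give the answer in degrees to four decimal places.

4.2610

set_geometry: r = 16 mm, L = 207 mm, e = 0 mm; θ ← 0°
rotate_crank_by(-20°): θ ← 0° -20° = -20°
rotate_crank_by(+86°): θ ← -20° +86° = 66°
rotate_crank_by(-75°): θ ← 66° -75° = -9°
rotate_crank_by(+47°): θ ← -9° +47° = 38°
rotate_crank_by(+68°): θ ← 38° +68° = 106°
crank pin P = (r cos θ, r sin θ) = (-4.410198, 15.380187)
h = r sin θ − e = 15.380187 − 0 = 15.380187
sin φ = h / L = 15.380187 / 207 = 0.07430042
φ = arcsin(0.07430042) = 4.261027°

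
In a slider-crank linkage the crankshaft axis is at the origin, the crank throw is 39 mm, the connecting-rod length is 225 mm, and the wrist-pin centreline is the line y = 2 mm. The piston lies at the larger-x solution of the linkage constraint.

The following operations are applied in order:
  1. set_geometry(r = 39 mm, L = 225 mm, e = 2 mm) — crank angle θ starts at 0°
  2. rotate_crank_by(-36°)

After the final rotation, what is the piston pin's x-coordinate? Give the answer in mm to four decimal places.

set_geometry: r = 39 mm, L = 225 mm, e = 2 mm; θ ← 0°
rotate_crank_by(-36°): θ ← 0° -36° = -36°
crank pin P = (r cos θ, r sin θ) = (31.551663, -22.923625)
h = r sin θ − e = -22.923625 − 2 = -24.923625
x = r cos θ + √(L² − h²) = 31.551663 + √(50625.0 − 621.1871) = 31.551663 + 223.615324 = 255.166986

255.1670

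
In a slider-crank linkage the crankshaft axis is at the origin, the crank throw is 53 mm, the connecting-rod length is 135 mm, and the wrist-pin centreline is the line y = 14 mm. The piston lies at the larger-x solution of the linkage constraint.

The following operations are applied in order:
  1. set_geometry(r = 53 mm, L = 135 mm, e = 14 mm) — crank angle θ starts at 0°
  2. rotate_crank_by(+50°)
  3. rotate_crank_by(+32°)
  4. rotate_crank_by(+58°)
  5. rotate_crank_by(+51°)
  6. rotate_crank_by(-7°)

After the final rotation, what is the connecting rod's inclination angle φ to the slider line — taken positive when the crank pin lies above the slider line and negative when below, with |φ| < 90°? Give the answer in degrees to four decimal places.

-7.5326

set_geometry: r = 53 mm, L = 135 mm, e = 14 mm; θ ← 0°
rotate_crank_by(+50°): θ ← 0° +50° = 50°
rotate_crank_by(+32°): θ ← 50° +32° = 82°
rotate_crank_by(+58°): θ ← 82° +58° = 140°
rotate_crank_by(+51°): θ ← 140° +51° = 191°
rotate_crank_by(-7°): θ ← 191° -7° = 184°
crank pin P = (r cos θ, r sin θ) = (-52.870895, -3.697093)
h = r sin θ − e = -3.697093 − 14 = -17.697093
sin φ = h / L = -17.697093 / 135 = -0.13108958
φ = arcsin(-0.13108958) = -7.532559°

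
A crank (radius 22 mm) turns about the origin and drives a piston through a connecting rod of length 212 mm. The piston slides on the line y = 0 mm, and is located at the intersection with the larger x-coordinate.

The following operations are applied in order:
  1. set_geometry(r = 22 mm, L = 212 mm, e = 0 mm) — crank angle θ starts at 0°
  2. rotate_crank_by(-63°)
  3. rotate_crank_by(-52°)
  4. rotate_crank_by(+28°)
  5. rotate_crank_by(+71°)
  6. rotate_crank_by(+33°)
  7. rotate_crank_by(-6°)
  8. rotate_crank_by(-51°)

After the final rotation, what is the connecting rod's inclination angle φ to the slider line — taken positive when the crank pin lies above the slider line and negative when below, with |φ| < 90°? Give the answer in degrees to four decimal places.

-3.8247

set_geometry: r = 22 mm, L = 212 mm, e = 0 mm; θ ← 0°
rotate_crank_by(-63°): θ ← 0° -63° = -63°
rotate_crank_by(-52°): θ ← -63° -52° = -115°
rotate_crank_by(+28°): θ ← -115° +28° = -87°
rotate_crank_by(+71°): θ ← -87° +71° = -16°
rotate_crank_by(+33°): θ ← -16° +33° = 17°
rotate_crank_by(-6°): θ ← 17° -6° = 11°
rotate_crank_by(-51°): θ ← 11° -51° = -40°
crank pin P = (r cos θ, r sin θ) = (16.852978, -14.141327)
h = r sin θ − e = -14.141327 − 0 = -14.141327
sin φ = h / L = -14.141327 / 212 = -0.06670437
φ = arcsin(-0.06670437) = -3.824719°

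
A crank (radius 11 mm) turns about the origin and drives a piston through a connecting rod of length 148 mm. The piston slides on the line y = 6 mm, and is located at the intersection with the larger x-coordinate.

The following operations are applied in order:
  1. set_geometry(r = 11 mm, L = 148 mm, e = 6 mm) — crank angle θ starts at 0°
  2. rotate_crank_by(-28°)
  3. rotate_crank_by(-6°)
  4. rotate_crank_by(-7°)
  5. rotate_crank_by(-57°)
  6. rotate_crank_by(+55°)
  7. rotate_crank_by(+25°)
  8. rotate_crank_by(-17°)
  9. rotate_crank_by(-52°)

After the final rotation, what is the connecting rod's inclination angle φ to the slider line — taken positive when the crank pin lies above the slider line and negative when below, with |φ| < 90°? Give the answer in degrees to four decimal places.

set_geometry: r = 11 mm, L = 148 mm, e = 6 mm; θ ← 0°
rotate_crank_by(-28°): θ ← 0° -28° = -28°
rotate_crank_by(-6°): θ ← -28° -6° = -34°
rotate_crank_by(-7°): θ ← -34° -7° = -41°
rotate_crank_by(-57°): θ ← -41° -57° = -98°
rotate_crank_by(+55°): θ ← -98° +55° = -43°
rotate_crank_by(+25°): θ ← -43° +25° = -18°
rotate_crank_by(-17°): θ ← -18° -17° = -35°
rotate_crank_by(-52°): θ ← -35° -52° = -87°
crank pin P = (r cos θ, r sin θ) = (0.575696, -10.984925)
h = r sin θ − e = -10.984925 − 6 = -16.984925
sin φ = h / L = -16.984925 / 148 = -0.11476301
φ = arcsin(-0.11476301) = -6.589956°

-6.5900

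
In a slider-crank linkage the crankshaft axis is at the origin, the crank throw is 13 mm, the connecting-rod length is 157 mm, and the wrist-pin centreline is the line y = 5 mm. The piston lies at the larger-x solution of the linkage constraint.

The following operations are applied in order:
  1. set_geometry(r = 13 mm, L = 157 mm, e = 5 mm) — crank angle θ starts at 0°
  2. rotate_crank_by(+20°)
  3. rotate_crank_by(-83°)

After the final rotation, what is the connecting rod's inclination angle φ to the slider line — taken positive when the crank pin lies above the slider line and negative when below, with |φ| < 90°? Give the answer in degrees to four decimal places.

-6.0632

set_geometry: r = 13 mm, L = 157 mm, e = 5 mm; θ ← 0°
rotate_crank_by(+20°): θ ← 0° +20° = 20°
rotate_crank_by(-83°): θ ← 20° -83° = -63°
crank pin P = (r cos θ, r sin θ) = (5.901876, -11.583085)
h = r sin θ − e = -11.583085 − 5 = -16.583085
sin φ = h / L = -16.583085 / 157 = -0.10562474
φ = arcsin(-0.10562474) = -6.063162°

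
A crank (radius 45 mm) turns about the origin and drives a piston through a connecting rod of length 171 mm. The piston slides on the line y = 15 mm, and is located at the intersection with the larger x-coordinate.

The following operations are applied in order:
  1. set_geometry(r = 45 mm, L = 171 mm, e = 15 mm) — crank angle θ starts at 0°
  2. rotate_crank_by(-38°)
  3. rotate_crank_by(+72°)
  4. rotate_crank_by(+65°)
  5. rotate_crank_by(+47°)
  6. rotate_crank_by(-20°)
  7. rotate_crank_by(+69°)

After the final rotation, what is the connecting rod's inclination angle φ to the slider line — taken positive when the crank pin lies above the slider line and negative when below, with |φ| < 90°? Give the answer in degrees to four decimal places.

set_geometry: r = 45 mm, L = 171 mm, e = 15 mm; θ ← 0°
rotate_crank_by(-38°): θ ← 0° -38° = -38°
rotate_crank_by(+72°): θ ← -38° +72° = 34°
rotate_crank_by(+65°): θ ← 34° +65° = 99°
rotate_crank_by(+47°): θ ← 99° +47° = 146°
rotate_crank_by(-20°): θ ← 146° -20° = 126°
rotate_crank_by(+69°): θ ← 126° +69° = 195°
crank pin P = (r cos θ, r sin θ) = (-43.466662, -11.646857)
h = r sin θ − e = -11.646857 − 15 = -26.646857
sin φ = h / L = -26.646857 / 171 = -0.15582957
φ = arcsin(-0.15582957) = -8.964912°

-8.9649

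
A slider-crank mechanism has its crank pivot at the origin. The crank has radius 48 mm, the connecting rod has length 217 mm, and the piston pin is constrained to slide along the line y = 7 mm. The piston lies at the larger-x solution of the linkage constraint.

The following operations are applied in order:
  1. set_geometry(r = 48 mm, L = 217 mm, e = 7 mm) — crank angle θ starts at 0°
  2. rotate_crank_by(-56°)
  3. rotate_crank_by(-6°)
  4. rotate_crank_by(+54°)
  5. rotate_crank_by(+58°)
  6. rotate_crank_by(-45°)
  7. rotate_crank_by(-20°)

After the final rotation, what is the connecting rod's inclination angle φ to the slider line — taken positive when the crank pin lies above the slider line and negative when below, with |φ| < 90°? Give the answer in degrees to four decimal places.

-5.1353

set_geometry: r = 48 mm, L = 217 mm, e = 7 mm; θ ← 0°
rotate_crank_by(-56°): θ ← 0° -56° = -56°
rotate_crank_by(-6°): θ ← -56° -6° = -62°
rotate_crank_by(+54°): θ ← -62° +54° = -8°
rotate_crank_by(+58°): θ ← -8° +58° = 50°
rotate_crank_by(-45°): θ ← 50° -45° = 5°
rotate_crank_by(-20°): θ ← 5° -20° = -15°
crank pin P = (r cos θ, r sin θ) = (46.364440, -12.423314)
h = r sin θ − e = -12.423314 − 7 = -19.423314
sin φ = h / L = -19.423314 / 217 = -0.08950836
φ = arcsin(-0.08950836) = -5.135324°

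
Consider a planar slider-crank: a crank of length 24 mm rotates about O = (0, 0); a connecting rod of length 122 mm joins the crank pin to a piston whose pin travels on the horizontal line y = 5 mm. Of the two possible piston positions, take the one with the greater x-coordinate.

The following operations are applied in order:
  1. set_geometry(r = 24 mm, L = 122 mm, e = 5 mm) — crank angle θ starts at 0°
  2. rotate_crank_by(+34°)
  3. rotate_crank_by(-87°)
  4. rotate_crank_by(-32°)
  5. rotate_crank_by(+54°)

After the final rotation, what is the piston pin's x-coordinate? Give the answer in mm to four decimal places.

141.3304

set_geometry: r = 24 mm, L = 122 mm, e = 5 mm; θ ← 0°
rotate_crank_by(+34°): θ ← 0° +34° = 34°
rotate_crank_by(-87°): θ ← 34° -87° = -53°
rotate_crank_by(-32°): θ ← -53° -32° = -85°
rotate_crank_by(+54°): θ ← -85° +54° = -31°
crank pin P = (r cos θ, r sin θ) = (20.572015, -12.360914)
h = r sin θ − e = -12.360914 − 5 = -17.360914
x = r cos θ + √(L² − h²) = 20.572015 + √(14884.0 − 301.4013) = 20.572015 + 120.758431 = 141.330446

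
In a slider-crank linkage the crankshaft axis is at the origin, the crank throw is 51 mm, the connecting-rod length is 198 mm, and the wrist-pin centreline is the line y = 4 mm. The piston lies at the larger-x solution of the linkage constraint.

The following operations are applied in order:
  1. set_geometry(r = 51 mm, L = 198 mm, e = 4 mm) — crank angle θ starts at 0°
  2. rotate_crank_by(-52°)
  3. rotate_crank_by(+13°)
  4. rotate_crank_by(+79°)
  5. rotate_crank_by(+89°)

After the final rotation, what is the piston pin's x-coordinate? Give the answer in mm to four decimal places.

set_geometry: r = 51 mm, L = 198 mm, e = 4 mm; θ ← 0°
rotate_crank_by(-52°): θ ← 0° -52° = -52°
rotate_crank_by(+13°): θ ← -52° +13° = -39°
rotate_crank_by(+79°): θ ← -39° +79° = 40°
rotate_crank_by(+89°): θ ← 40° +89° = 129°
crank pin P = (r cos θ, r sin θ) = (-32.095340, 39.634444)
h = r sin θ − e = 39.634444 − 4 = 35.634444
x = r cos θ + √(L² − h²) = -32.095340 + √(39204.0 − 1269.8136) = -32.095340 + 194.767005 = 162.671665

162.6717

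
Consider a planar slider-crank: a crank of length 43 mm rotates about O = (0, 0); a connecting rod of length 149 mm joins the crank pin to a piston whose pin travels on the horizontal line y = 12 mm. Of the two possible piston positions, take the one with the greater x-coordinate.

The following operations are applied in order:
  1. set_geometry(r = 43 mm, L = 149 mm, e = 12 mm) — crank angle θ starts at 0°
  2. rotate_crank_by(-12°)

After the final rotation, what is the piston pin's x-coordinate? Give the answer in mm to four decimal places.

set_geometry: r = 43 mm, L = 149 mm, e = 12 mm; θ ← 0°
rotate_crank_by(-12°): θ ← 0° -12° = -12°
crank pin P = (r cos θ, r sin θ) = (42.060347, -8.940203)
h = r sin θ − e = -8.940203 − 12 = -20.940203
x = r cos θ + √(L² − h²) = 42.060347 + √(22201.0 − 438.4921) = 42.060347 + 147.521212 = 189.581559

189.5816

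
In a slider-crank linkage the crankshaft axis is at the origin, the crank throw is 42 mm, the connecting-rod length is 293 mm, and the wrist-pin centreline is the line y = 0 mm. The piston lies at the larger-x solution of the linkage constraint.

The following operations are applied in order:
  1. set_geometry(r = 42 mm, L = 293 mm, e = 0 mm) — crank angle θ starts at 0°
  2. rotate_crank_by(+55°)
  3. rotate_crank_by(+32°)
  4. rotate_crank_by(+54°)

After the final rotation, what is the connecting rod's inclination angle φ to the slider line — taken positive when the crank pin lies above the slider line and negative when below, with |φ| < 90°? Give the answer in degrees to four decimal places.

set_geometry: r = 42 mm, L = 293 mm, e = 0 mm; θ ← 0°
rotate_crank_by(+55°): θ ← 0° +55° = 55°
rotate_crank_by(+32°): θ ← 55° +32° = 87°
rotate_crank_by(+54°): θ ← 87° +54° = 141°
crank pin P = (r cos θ, r sin θ) = (-32.640130, 26.431456)
h = r sin θ − e = 26.431456 − 0 = 26.431456
sin φ = h / L = 26.431456 / 293 = 0.09020975
φ = arcsin(0.09020975) = 5.175674°

5.1757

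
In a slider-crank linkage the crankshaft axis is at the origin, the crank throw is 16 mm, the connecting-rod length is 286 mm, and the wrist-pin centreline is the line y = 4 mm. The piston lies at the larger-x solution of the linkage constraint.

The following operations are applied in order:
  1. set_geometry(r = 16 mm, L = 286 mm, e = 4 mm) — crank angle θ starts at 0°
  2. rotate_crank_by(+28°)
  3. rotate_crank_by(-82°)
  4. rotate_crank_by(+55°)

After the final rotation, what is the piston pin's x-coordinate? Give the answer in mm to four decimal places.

301.9734

set_geometry: r = 16 mm, L = 286 mm, e = 4 mm; θ ← 0°
rotate_crank_by(+28°): θ ← 0° +28° = 28°
rotate_crank_by(-82°): θ ← 28° -82° = -54°
rotate_crank_by(+55°): θ ← -54° +55° = 1°
crank pin P = (r cos θ, r sin θ) = (15.997563, 0.279239)
h = r sin θ − e = 0.279239 − 4 = -3.720761
x = r cos θ + √(L² − h²) = 15.997563 + √(81796.0 − 13.8441) = 15.997563 + 285.975796 = 301.973359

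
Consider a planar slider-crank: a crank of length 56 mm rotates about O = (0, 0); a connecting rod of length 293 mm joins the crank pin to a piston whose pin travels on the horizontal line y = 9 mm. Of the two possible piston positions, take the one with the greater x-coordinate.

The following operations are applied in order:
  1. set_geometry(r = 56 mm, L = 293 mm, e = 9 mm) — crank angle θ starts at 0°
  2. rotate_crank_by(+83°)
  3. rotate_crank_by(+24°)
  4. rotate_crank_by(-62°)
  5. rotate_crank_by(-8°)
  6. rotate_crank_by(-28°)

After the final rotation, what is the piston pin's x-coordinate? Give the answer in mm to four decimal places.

348.3104

set_geometry: r = 56 mm, L = 293 mm, e = 9 mm; θ ← 0°
rotate_crank_by(+83°): θ ← 0° +83° = 83°
rotate_crank_by(+24°): θ ← 83° +24° = 107°
rotate_crank_by(-62°): θ ← 107° -62° = 45°
rotate_crank_by(-8°): θ ← 45° -8° = 37°
rotate_crank_by(-28°): θ ← 37° -28° = 9°
crank pin P = (r cos θ, r sin θ) = (55.310547, 8.760330)
h = r sin θ − e = 8.760330 − 9 = -0.239670
x = r cos θ + √(L² − h²) = 55.310547 + √(85849.0 − 0.0574) = 55.310547 + 292.999902 = 348.310449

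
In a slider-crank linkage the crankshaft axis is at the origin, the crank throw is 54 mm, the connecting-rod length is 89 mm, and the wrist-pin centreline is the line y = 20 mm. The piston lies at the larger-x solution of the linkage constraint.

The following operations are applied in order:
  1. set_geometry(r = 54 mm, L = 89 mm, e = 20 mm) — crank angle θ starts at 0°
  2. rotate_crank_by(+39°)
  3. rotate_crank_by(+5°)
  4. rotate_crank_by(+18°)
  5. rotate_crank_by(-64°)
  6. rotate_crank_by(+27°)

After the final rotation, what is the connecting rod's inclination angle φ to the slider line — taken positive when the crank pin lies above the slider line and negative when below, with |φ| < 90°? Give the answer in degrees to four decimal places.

1.8166

set_geometry: r = 54 mm, L = 89 mm, e = 20 mm; θ ← 0°
rotate_crank_by(+39°): θ ← 0° +39° = 39°
rotate_crank_by(+5°): θ ← 39° +5° = 44°
rotate_crank_by(+18°): θ ← 44° +18° = 62°
rotate_crank_by(-64°): θ ← 62° -64° = -2°
rotate_crank_by(+27°): θ ← -2° +27° = 25°
crank pin P = (r cos θ, r sin θ) = (48.940620, 22.821386)
h = r sin θ − e = 22.821386 − 20 = 2.821386
sin φ = h / L = 2.821386 / 89 = 0.03170097
φ = arcsin(0.03170097) = 1.816636°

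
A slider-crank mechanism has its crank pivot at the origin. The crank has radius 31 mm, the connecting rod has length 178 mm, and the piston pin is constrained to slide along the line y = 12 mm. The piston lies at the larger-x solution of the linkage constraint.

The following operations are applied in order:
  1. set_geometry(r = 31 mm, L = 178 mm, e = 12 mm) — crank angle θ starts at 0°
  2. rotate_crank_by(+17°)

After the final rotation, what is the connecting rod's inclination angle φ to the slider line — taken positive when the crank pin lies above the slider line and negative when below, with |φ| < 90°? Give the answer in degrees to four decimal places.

set_geometry: r = 31 mm, L = 178 mm, e = 12 mm; θ ← 0°
rotate_crank_by(+17°): θ ← 0° +17° = 17°
crank pin P = (r cos θ, r sin θ) = (29.645447, 9.063523)
h = r sin θ − e = 9.063523 − 12 = -2.936477
sin φ = h / L = -2.936477 / 178 = -0.01649706
φ = arcsin(-0.01649706) = -0.945255°

-0.9453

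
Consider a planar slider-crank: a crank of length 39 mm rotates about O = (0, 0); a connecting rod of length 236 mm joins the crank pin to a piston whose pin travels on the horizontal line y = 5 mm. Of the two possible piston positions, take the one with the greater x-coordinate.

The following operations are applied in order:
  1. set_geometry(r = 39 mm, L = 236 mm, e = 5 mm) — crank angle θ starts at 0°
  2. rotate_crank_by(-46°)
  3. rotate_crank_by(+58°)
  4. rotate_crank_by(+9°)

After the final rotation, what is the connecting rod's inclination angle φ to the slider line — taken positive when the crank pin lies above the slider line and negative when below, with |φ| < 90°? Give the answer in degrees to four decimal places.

set_geometry: r = 39 mm, L = 236 mm, e = 5 mm; θ ← 0°
rotate_crank_by(-46°): θ ← 0° -46° = -46°
rotate_crank_by(+58°): θ ← -46° +58° = 12°
rotate_crank_by(+9°): θ ← 12° +9° = 21°
crank pin P = (r cos θ, r sin θ) = (36.409637, 13.976350)
h = r sin θ − e = 13.976350 − 5 = 8.976350
sin φ = h / L = 8.976350 / 236 = 0.03803538
φ = arcsin(0.03803538) = 2.179793°

2.1798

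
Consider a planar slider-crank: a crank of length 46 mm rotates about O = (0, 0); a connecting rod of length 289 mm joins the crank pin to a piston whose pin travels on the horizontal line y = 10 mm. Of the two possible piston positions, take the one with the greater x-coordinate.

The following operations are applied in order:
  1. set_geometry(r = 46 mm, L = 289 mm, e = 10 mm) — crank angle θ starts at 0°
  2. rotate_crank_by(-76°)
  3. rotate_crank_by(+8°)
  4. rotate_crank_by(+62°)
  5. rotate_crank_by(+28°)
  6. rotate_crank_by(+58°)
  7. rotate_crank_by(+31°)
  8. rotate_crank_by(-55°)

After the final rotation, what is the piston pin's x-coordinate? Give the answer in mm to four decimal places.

set_geometry: r = 46 mm, L = 289 mm, e = 10 mm; θ ← 0°
rotate_crank_by(-76°): θ ← 0° -76° = -76°
rotate_crank_by(+8°): θ ← -76° +8° = -68°
rotate_crank_by(+62°): θ ← -68° +62° = -6°
rotate_crank_by(+28°): θ ← -6° +28° = 22°
rotate_crank_by(+58°): θ ← 22° +58° = 80°
rotate_crank_by(+31°): θ ← 80° +31° = 111°
rotate_crank_by(-55°): θ ← 111° -55° = 56°
crank pin P = (r cos θ, r sin θ) = (25.722874, 38.135728)
h = r sin θ − e = 38.135728 − 10 = 28.135728
x = r cos θ + √(L² − h²) = 25.722874 + √(83521.0 − 791.6192) = 25.722874 + 287.627156 = 313.350029

313.3500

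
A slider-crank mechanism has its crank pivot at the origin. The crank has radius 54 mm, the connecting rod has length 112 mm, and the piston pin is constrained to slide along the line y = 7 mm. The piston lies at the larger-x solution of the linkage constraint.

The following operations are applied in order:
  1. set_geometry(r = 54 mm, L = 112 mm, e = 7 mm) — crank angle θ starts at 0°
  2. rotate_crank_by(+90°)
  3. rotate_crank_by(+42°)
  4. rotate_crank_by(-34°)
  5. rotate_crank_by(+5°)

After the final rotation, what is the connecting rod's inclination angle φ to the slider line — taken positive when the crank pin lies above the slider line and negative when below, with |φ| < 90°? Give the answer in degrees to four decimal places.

set_geometry: r = 54 mm, L = 112 mm, e = 7 mm; θ ← 0°
rotate_crank_by(+90°): θ ← 0° +90° = 90°
rotate_crank_by(+42°): θ ← 90° +42° = 132°
rotate_crank_by(-34°): θ ← 132° -34° = 98°
rotate_crank_by(+5°): θ ← 98° +5° = 103°
crank pin P = (r cos θ, r sin θ) = (-12.147357, 52.615983)
h = r sin θ − e = 52.615983 − 7 = 45.615983
sin φ = h / L = 45.615983 / 112 = 0.40728557
φ = arcsin(0.40728557) = 24.034432°

24.0344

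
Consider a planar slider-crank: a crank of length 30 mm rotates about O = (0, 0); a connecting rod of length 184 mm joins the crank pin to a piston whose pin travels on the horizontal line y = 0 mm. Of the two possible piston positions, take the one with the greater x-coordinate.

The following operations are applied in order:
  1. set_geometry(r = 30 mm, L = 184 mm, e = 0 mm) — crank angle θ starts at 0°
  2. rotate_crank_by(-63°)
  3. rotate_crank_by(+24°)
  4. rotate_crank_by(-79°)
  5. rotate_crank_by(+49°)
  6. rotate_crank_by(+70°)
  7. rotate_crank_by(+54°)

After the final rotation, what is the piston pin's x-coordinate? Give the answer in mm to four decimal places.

set_geometry: r = 30 mm, L = 184 mm, e = 0 mm; θ ← 0°
rotate_crank_by(-63°): θ ← 0° -63° = -63°
rotate_crank_by(+24°): θ ← -63° +24° = -39°
rotate_crank_by(-79°): θ ← -39° -79° = -118°
rotate_crank_by(+49°): θ ← -118° +49° = -69°
rotate_crank_by(+70°): θ ← -69° +70° = 1°
rotate_crank_by(+54°): θ ← 1° +54° = 55°
crank pin P = (r cos θ, r sin θ) = (17.207293, 24.574561)
h = r sin θ − e = 24.574561 − 0 = 24.574561
x = r cos θ + √(L² − h²) = 17.207293 + √(33856.0 − 603.9091) = 17.207293 + 182.351559 = 199.558852

199.5589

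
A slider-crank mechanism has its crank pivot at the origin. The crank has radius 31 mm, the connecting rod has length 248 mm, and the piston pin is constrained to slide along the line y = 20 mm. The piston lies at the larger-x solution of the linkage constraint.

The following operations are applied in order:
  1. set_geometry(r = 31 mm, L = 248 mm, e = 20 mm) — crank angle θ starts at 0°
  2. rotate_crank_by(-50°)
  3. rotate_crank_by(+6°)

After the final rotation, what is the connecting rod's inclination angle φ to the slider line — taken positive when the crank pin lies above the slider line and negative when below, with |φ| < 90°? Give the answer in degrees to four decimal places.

-9.6412

set_geometry: r = 31 mm, L = 248 mm, e = 20 mm; θ ← 0°
rotate_crank_by(-50°): θ ← 0° -50° = -50°
rotate_crank_by(+6°): θ ← -50° +6° = -44°
crank pin P = (r cos θ, r sin θ) = (22.299534, -21.534409)
h = r sin θ − e = -21.534409 − 20 = -41.534409
sin φ = h / L = -41.534409 / 248 = -0.16747746
φ = arcsin(-0.16747746) = -9.641185°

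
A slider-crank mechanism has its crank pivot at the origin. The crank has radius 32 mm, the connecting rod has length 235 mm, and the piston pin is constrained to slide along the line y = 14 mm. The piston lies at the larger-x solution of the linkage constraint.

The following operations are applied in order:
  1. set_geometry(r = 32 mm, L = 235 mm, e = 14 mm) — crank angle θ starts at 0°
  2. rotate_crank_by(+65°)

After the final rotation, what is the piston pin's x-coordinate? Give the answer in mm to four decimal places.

248.0445

set_geometry: r = 32 mm, L = 235 mm, e = 14 mm; θ ← 0°
rotate_crank_by(+65°): θ ← 0° +65° = 65°
crank pin P = (r cos θ, r sin θ) = (13.523784, 29.001849)
h = r sin θ − e = 29.001849 − 14 = 15.001849
x = r cos θ + √(L² − h²) = 13.523784 + √(55225.0 − 225.0555) = 13.523784 + 234.520670 = 248.044454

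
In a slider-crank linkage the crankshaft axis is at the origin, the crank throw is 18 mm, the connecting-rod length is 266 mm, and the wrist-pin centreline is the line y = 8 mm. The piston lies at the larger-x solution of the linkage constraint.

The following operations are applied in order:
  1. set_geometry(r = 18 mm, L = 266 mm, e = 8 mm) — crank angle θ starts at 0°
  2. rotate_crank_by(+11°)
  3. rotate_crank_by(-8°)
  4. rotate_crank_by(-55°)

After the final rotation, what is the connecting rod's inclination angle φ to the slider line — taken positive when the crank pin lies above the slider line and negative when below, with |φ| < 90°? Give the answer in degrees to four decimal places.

-4.7840

set_geometry: r = 18 mm, L = 266 mm, e = 8 mm; θ ← 0°
rotate_crank_by(+11°): θ ← 0° +11° = 11°
rotate_crank_by(-8°): θ ← 11° -8° = 3°
rotate_crank_by(-55°): θ ← 3° -55° = -52°
crank pin P = (r cos θ, r sin θ) = (11.081907, -14.184194)
h = r sin θ − e = -14.184194 − 8 = -22.184194
sin φ = h / L = -22.184194 / 266 = -0.08339922
φ = arcsin(-0.08339922) = -4.783980°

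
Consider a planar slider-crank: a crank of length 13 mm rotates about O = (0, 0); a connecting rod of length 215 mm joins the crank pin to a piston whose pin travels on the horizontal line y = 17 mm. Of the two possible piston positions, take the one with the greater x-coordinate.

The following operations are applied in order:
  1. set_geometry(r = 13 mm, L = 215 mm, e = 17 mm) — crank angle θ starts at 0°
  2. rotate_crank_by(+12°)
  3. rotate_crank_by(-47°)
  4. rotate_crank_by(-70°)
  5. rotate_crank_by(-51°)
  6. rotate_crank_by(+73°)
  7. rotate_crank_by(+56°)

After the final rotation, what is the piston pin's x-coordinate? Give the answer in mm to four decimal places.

225.3598

set_geometry: r = 13 mm, L = 215 mm, e = 17 mm; θ ← 0°
rotate_crank_by(+12°): θ ← 0° +12° = 12°
rotate_crank_by(-47°): θ ← 12° -47° = -35°
rotate_crank_by(-70°): θ ← -35° -70° = -105°
rotate_crank_by(-51°): θ ← -105° -51° = -156°
rotate_crank_by(+73°): θ ← -156° +73° = -83°
rotate_crank_by(+56°): θ ← -83° +56° = -27°
crank pin P = (r cos θ, r sin θ) = (11.583085, -5.901876)
h = r sin θ − e = -5.901876 − 17 = -22.901876
x = r cos θ + √(L² − h²) = 11.583085 + √(46225.0 − 524.4959) = 11.583085 + 213.776762 = 225.359847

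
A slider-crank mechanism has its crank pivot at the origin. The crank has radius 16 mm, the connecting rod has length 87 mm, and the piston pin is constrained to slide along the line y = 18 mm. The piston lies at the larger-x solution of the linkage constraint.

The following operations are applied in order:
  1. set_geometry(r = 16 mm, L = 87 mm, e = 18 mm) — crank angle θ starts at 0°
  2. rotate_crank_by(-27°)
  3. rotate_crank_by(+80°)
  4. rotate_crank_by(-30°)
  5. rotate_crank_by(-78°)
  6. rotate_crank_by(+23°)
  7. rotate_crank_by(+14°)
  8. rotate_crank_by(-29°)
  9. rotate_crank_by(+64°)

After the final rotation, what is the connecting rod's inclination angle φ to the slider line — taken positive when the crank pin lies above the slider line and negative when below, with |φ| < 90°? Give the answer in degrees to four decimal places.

set_geometry: r = 16 mm, L = 87 mm, e = 18 mm; θ ← 0°
rotate_crank_by(-27°): θ ← 0° -27° = -27°
rotate_crank_by(+80°): θ ← -27° +80° = 53°
rotate_crank_by(-30°): θ ← 53° -30° = 23°
rotate_crank_by(-78°): θ ← 23° -78° = -55°
rotate_crank_by(+23°): θ ← -55° +23° = -32°
rotate_crank_by(+14°): θ ← -32° +14° = -18°
rotate_crank_by(-29°): θ ← -18° -29° = -47°
rotate_crank_by(+64°): θ ← -47° +64° = 17°
crank pin P = (r cos θ, r sin θ) = (15.300876, 4.677947)
h = r sin θ − e = 4.677947 − 18 = -13.322053
sin φ = h / L = -13.322053 / 87 = -0.15312704
φ = arcsin(-0.15312704) = -8.808187°

-8.8082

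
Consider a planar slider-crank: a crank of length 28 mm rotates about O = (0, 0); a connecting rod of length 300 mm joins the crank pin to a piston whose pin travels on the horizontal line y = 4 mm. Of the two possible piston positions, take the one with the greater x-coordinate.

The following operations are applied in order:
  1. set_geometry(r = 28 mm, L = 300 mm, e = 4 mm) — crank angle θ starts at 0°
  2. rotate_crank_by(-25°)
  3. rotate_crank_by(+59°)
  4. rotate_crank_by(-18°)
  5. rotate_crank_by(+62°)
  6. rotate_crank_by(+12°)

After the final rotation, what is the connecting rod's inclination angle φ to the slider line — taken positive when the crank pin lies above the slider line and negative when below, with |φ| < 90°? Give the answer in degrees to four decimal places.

4.5886

set_geometry: r = 28 mm, L = 300 mm, e = 4 mm; θ ← 0°
rotate_crank_by(-25°): θ ← 0° -25° = -25°
rotate_crank_by(+59°): θ ← -25° +59° = 34°
rotate_crank_by(-18°): θ ← 34° -18° = 16°
rotate_crank_by(+62°): θ ← 16° +62° = 78°
rotate_crank_by(+12°): θ ← 78° +12° = 90°
crank pin P = (r cos θ, r sin θ) = (0.000000, 28.000000)
h = r sin θ − e = 28.000000 − 4 = 24.000000
sin φ = h / L = 24.000000 / 300 = 0.08000000
φ = arcsin(0.08000000) = 4.588566°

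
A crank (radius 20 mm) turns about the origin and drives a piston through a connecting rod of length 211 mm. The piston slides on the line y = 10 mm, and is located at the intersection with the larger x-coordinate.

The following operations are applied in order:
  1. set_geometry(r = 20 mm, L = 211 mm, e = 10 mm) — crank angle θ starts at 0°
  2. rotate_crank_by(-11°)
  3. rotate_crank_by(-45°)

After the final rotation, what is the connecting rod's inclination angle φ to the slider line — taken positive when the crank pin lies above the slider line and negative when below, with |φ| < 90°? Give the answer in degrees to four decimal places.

set_geometry: r = 20 mm, L = 211 mm, e = 10 mm; θ ← 0°
rotate_crank_by(-11°): θ ← 0° -11° = -11°
rotate_crank_by(-45°): θ ← -11° -45° = -56°
crank pin P = (r cos θ, r sin θ) = (11.183858, -16.580751)
h = r sin θ − e = -16.580751 − 10 = -26.580751
sin φ = h / L = -26.580751 / 211 = -0.12597513
φ = arcsin(-0.12597513) = -7.237072°

-7.2371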